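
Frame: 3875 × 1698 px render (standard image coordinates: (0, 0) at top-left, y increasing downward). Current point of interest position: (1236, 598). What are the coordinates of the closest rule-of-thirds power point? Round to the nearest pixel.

Third lines: x ∈ {1292, 2583}, y ∈ {566, 1132}.
1236 is closer to x = 1292; 598 is closer to y = 566.
So the nearest intersection is the upper-left power point.

(1292, 566)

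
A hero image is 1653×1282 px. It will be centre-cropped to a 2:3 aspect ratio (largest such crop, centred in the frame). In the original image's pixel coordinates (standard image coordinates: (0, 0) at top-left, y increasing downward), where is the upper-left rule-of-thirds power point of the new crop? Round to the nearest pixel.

(684, 427)

1653/1282 > 2/3, so the 2:3 crop keeps the full height 1282 and trims width to 1282 × 2/3 = 854.67 px.
Left offset = (1653 − 854.67)/2 = 399.17 px; top offset = 0.
Upper-left is one-third across and one-third down within the crop:
x = 399.17 + 1 × 854.67/3 ≈ 684; y = 0.00 + 1 × 1282.00/3 ≈ 427.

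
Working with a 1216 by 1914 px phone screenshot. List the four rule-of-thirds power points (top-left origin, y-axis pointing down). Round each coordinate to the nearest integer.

One third of 1216 is 405.33; one third of 1914 is 638.
Vertical third lines at x = 405 and x = 811; horizontal third lines at y = 638 and y = 1276.

(405, 638), (811, 638), (405, 1276), (811, 1276)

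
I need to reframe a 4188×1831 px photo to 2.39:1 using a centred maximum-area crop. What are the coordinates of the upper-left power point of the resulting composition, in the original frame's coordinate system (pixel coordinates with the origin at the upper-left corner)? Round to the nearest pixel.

x = 1396 px, y = 623 px

4188/1831 < 2.39/1, so the 2.39:1 crop keeps the full width 4188 and trims height to 4188 × 1/2.39 = 1752.30 px.
Top offset = (1831 − 1752.30)/2 = 39.35 px; left offset = 0.
Upper-left is one-third across and one-third down within the crop:
x = 0.00 + 1 × 4188.00/3 ≈ 1396; y = 39.35 + 1 × 1752.30/3 ≈ 623.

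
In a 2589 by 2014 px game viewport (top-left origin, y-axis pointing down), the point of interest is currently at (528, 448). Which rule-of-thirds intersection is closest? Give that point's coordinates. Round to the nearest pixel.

Third lines: x ∈ {863, 1726}, y ∈ {671, 1343}.
528 is closer to x = 863; 448 is closer to y = 671.
So the nearest intersection is the upper-left power point.

(863, 671)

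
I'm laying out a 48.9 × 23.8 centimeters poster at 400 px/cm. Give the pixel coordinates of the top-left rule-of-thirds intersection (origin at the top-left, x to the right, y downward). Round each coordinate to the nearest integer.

(6520, 3173)

In pixels the canvas is 48.9 × 400 = 19560 wide and 23.8 × 400 = 9520 tall.
The top-left point is one-third across and one-third down:
x = 1 × 19560/3 ≈ 6520; y = 1 × 9520/3 ≈ 3173.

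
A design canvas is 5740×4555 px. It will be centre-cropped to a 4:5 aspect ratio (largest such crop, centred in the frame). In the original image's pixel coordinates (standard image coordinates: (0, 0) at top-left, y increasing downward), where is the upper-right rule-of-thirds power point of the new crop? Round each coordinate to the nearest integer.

(3477, 1518)

5740/4555 > 4/5, so the 4:5 crop keeps the full height 4555 and trims width to 4555 × 4/5 = 3644.00 px.
Left offset = (5740 − 3644.00)/2 = 1048.00 px; top offset = 0.
Upper-right is two-thirds across and one-third down within the crop:
x = 1048.00 + 2 × 3644.00/3 ≈ 3477; y = 0.00 + 1 × 4555.00/3 ≈ 1518.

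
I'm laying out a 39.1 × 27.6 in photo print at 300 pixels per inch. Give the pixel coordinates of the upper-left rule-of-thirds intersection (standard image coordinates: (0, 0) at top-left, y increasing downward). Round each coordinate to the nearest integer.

In pixels the canvas is 39.1 × 300 = 11730 wide and 27.6 × 300 = 8280 tall.
The upper-left point is one-third across and one-third down:
x = 1 × 11730/3 ≈ 3910; y = 1 × 8280/3 ≈ 2760.

(3910, 2760)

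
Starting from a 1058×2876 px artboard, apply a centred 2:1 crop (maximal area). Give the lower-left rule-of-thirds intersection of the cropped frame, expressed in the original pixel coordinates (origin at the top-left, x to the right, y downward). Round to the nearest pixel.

1058/2876 < 2/1, so the 2:1 crop keeps the full width 1058 and trims height to 1058 × 1/2 = 529.00 px.
Top offset = (2876 − 529.00)/2 = 1173.50 px; left offset = 0.
Lower-left is one-third across and two-thirds down within the crop:
x = 0.00 + 1 × 1058.00/3 ≈ 353; y = 1173.50 + 2 × 529.00/3 ≈ 1526.

(353, 1526)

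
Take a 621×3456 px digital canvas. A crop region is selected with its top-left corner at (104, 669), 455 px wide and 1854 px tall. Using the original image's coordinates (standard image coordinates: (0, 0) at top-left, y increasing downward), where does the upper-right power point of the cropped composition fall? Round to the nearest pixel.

One third of the crop width 455 is 151.67 px.
One third of the crop height 1854 is 618.00 px.
The upper-right point is two-thirds across and one-third down within the crop:
x = 104 + 2 × 151.67 ≈ 407; y = 669 + 1 × 618.00 ≈ 1287.

(407, 1287)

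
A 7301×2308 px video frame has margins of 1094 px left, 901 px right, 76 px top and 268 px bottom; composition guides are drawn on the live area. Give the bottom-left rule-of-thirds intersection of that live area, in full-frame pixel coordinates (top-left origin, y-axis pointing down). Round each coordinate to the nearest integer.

(2863, 1385)

Content width = 7301 − 1094 − 901 = 5306 px; content height = 2308 − 76 − 268 = 1964 px.
Bottom-left is one-third across and two-thirds down within the live area.
x = 1094 + 1 × 5306/3 = 1094 + 1768.67 ≈ 2863
y = 76 + 2 × 1964/3 = 76 + 1309.33 ≈ 1385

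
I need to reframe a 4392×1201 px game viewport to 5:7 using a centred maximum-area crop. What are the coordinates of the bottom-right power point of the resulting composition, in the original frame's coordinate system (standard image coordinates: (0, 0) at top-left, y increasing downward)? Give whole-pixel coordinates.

x = 2339 px, y = 801 px

4392/1201 > 5/7, so the 5:7 crop keeps the full height 1201 and trims width to 1201 × 5/7 = 857.86 px.
Left offset = (4392 − 857.86)/2 = 1767.07 px; top offset = 0.
Bottom-right is two-thirds across and two-thirds down within the crop:
x = 1767.07 + 2 × 857.86/3 ≈ 2339; y = 0.00 + 2 × 1201.00/3 ≈ 801.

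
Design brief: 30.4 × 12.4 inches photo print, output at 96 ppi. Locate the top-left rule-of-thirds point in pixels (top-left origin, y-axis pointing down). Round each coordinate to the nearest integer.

In pixels the canvas is 30.4 × 96 = 2918.4 wide and 12.4 × 96 = 1190.4 tall.
The top-left point is one-third across and one-third down:
x = 1 × 2918.4/3 ≈ 973; y = 1 × 1190.4/3 ≈ 397.

x = 973 px, y = 397 px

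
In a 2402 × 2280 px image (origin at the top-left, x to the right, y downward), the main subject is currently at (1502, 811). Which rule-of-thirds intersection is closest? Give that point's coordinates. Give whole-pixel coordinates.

Third lines: x ∈ {801, 1601}, y ∈ {760, 1520}.
1502 is closer to x = 1601; 811 is closer to y = 760.
So the nearest intersection is the upper-right power point.

(1601, 760)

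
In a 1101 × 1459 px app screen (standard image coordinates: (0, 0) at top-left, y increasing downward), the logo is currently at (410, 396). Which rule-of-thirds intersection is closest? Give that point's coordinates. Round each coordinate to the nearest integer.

x = 367 px, y = 486 px

Third lines: x ∈ {367, 734}, y ∈ {486, 973}.
410 is closer to x = 367; 396 is closer to y = 486.
So the nearest intersection is the upper-left power point.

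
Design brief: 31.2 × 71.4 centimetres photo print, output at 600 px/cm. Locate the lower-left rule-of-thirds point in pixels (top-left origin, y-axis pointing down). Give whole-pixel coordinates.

x = 6240 px, y = 28560 px

In pixels the canvas is 31.2 × 600 = 18720 wide and 71.4 × 600 = 42840 tall.
The lower-left point is one-third across and two-thirds down:
x = 1 × 18720/3 ≈ 6240; y = 2 × 42840/3 ≈ 28560.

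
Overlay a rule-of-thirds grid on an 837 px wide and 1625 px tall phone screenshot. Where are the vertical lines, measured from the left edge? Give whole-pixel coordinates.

279 px and 558 px

837 / 3 = 279, so the vertical lines sit at one and two thirds of 837.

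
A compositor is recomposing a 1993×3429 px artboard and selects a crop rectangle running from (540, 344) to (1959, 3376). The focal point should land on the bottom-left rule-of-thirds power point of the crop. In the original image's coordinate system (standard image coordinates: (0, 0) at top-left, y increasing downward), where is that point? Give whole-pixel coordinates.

x = 1013 px, y = 2365 px

Crop width = 1959 − 540 = 1419 px; one third is 473.00 px.
Crop height = 3376 − 344 = 3032 px; one third is 1010.67 px.
The bottom-left point is one-third across and two-thirds down within the crop:
x = 540 + 1 × 473.00 ≈ 1013; y = 344 + 2 × 1010.67 ≈ 2365.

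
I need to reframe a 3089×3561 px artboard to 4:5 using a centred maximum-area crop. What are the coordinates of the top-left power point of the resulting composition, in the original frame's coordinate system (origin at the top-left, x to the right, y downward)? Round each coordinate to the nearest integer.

x = 1070 px, y = 1187 px

3089/3561 > 4/5, so the 4:5 crop keeps the full height 3561 and trims width to 3561 × 4/5 = 2848.80 px.
Left offset = (3089 − 2848.80)/2 = 120.10 px; top offset = 0.
Top-left is one-third across and one-third down within the crop:
x = 120.10 + 1 × 2848.80/3 ≈ 1070; y = 0.00 + 1 × 3561.00/3 ≈ 1187.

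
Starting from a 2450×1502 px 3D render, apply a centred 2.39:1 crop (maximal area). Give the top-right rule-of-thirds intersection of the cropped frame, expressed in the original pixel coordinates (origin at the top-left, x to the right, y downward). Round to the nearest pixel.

(1633, 580)

2450/1502 < 2.39/1, so the 2.39:1 crop keeps the full width 2450 and trims height to 2450 × 1/2.39 = 1025.10 px.
Top offset = (1502 − 1025.10)/2 = 238.45 px; left offset = 0.
Top-right is two-thirds across and one-third down within the crop:
x = 0.00 + 2 × 2450.00/3 ≈ 1633; y = 238.45 + 1 × 1025.10/3 ≈ 580.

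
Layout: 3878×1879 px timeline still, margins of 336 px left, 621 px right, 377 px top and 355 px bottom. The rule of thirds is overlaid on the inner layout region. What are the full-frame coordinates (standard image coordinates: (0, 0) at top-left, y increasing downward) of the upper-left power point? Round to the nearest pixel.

Content width = 3878 − 336 − 621 = 2921 px; content height = 1879 − 377 − 355 = 1147 px.
Upper-left is one-third across and one-third down within the inner layout region.
x = 336 + 1 × 2921/3 = 336 + 973.67 ≈ 1310
y = 377 + 1 × 1147/3 = 377 + 382.33 ≈ 759

(1310, 759)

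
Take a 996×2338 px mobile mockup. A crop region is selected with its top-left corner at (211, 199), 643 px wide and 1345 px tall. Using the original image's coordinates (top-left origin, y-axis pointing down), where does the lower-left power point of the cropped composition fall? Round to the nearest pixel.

One third of the crop width 643 is 214.33 px.
One third of the crop height 1345 is 448.33 px.
The lower-left point is one-third across and two-thirds down within the crop:
x = 211 + 1 × 214.33 ≈ 425; y = 199 + 2 × 448.33 ≈ 1096.

(425, 1096)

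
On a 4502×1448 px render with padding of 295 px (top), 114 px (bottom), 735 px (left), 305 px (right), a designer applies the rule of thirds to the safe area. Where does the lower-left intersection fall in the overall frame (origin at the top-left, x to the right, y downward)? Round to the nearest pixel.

Content width = 4502 − 735 − 305 = 3462 px; content height = 1448 − 295 − 114 = 1039 px.
Lower-left is one-third across and two-thirds down within the safe area.
x = 735 + 1 × 3462/3 = 735 + 1154.00 ≈ 1889
y = 295 + 2 × 1039/3 = 295 + 692.67 ≈ 988

x = 1889 px, y = 988 px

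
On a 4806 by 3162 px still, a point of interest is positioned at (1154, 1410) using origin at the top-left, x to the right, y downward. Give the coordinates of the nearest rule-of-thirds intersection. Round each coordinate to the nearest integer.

(1602, 1054)

Third lines: x ∈ {1602, 3204}, y ∈ {1054, 2108}.
1154 is closer to x = 1602; 1410 is closer to y = 1054.
So the nearest intersection is the upper-left power point.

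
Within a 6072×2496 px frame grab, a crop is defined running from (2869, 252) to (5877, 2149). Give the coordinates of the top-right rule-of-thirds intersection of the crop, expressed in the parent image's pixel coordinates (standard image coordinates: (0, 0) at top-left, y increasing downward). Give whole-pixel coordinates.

Crop width = 5877 − 2869 = 3008 px; one third is 1002.67 px.
Crop height = 2149 − 252 = 1897 px; one third is 632.33 px.
The top-right point is two-thirds across and one-third down within the crop:
x = 2869 + 2 × 1002.67 ≈ 4874; y = 252 + 1 × 632.33 ≈ 884.

x = 4874 px, y = 884 px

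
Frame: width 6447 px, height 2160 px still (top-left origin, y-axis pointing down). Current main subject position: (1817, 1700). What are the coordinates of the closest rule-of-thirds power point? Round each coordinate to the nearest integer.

x = 2149 px, y = 1440 px

Third lines: x ∈ {2149, 4298}, y ∈ {720, 1440}.
1817 is closer to x = 2149; 1700 is closer to y = 1440.
So the nearest intersection is the lower-left power point.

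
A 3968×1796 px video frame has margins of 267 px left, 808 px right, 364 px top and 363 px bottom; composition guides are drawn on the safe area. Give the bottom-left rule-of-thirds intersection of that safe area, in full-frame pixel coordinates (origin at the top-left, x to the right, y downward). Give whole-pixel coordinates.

x = 1231 px, y = 1077 px

Content width = 3968 − 267 − 808 = 2893 px; content height = 1796 − 364 − 363 = 1069 px.
Bottom-left is one-third across and two-thirds down within the safe area.
x = 267 + 1 × 2893/3 = 267 + 964.33 ≈ 1231
y = 364 + 2 × 1069/3 = 364 + 712.67 ≈ 1077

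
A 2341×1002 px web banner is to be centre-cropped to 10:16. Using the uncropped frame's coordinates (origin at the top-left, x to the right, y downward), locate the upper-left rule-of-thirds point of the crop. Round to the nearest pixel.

2341/1002 > 10/16, so the 10:16 crop keeps the full height 1002 and trims width to 1002 × 10/16 = 626.25 px.
Left offset = (2341 − 626.25)/2 = 857.38 px; top offset = 0.
Upper-left is one-third across and one-third down within the crop:
x = 857.38 + 1 × 626.25/3 ≈ 1066; y = 0.00 + 1 × 1002.00/3 ≈ 334.

x = 1066 px, y = 334 px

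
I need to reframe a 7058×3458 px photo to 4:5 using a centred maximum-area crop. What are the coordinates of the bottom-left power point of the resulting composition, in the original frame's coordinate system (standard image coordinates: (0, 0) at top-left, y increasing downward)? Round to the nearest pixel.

7058/3458 > 4/5, so the 4:5 crop keeps the full height 3458 and trims width to 3458 × 4/5 = 2766.40 px.
Left offset = (7058 − 2766.40)/2 = 2145.80 px; top offset = 0.
Bottom-left is one-third across and two-thirds down within the crop:
x = 2145.80 + 1 × 2766.40/3 ≈ 3068; y = 0.00 + 2 × 3458.00/3 ≈ 2305.

x = 3068 px, y = 2305 px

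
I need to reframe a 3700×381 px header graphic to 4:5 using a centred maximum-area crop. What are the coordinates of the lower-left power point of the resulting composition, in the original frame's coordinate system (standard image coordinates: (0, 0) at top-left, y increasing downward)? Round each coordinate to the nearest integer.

(1799, 254)

3700/381 > 4/5, so the 4:5 crop keeps the full height 381 and trims width to 381 × 4/5 = 304.80 px.
Left offset = (3700 − 304.80)/2 = 1697.60 px; top offset = 0.
Lower-left is one-third across and two-thirds down within the crop:
x = 1697.60 + 1 × 304.80/3 ≈ 1799; y = 0.00 + 2 × 381.00/3 ≈ 254.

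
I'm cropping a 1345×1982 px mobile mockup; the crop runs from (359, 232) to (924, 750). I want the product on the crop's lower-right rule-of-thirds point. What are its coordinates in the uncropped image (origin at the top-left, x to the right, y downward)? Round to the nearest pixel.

Crop width = 924 − 359 = 565 px; one third is 188.33 px.
Crop height = 750 − 232 = 518 px; one third is 172.67 px.
The lower-right point is two-thirds across and two-thirds down within the crop:
x = 359 + 2 × 188.33 ≈ 736; y = 232 + 2 × 172.67 ≈ 577.

(736, 577)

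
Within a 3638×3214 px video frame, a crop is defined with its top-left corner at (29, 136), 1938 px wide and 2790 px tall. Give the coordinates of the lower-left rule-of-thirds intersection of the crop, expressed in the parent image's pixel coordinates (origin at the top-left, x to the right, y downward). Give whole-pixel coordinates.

One third of the crop width 1938 is 646.00 px.
One third of the crop height 2790 is 930.00 px.
The lower-left point is one-third across and two-thirds down within the crop:
x = 29 + 1 × 646.00 ≈ 675; y = 136 + 2 × 930.00 ≈ 1996.

(675, 1996)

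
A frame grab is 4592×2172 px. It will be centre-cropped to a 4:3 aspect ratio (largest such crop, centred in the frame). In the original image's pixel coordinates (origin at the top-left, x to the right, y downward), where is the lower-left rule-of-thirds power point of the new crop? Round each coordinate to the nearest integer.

(1813, 1448)

4592/2172 > 4/3, so the 4:3 crop keeps the full height 2172 and trims width to 2172 × 4/3 = 2896.00 px.
Left offset = (4592 − 2896.00)/2 = 848.00 px; top offset = 0.
Lower-left is one-third across and two-thirds down within the crop:
x = 848.00 + 1 × 2896.00/3 ≈ 1813; y = 0.00 + 2 × 2172.00/3 ≈ 1448.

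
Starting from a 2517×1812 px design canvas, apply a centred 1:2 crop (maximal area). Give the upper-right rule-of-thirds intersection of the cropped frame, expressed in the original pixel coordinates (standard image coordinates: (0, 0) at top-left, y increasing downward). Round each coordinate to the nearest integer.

x = 1410 px, y = 604 px

2517/1812 > 1/2, so the 1:2 crop keeps the full height 1812 and trims width to 1812 × 1/2 = 906.00 px.
Left offset = (2517 − 906.00)/2 = 805.50 px; top offset = 0.
Upper-right is two-thirds across and one-third down within the crop:
x = 805.50 + 2 × 906.00/3 ≈ 1410; y = 0.00 + 1 × 1812.00/3 ≈ 604.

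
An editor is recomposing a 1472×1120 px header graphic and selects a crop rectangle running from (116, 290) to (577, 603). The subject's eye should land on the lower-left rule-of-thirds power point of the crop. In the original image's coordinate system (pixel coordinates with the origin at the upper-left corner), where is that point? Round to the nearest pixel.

Crop width = 577 − 116 = 461 px; one third is 153.67 px.
Crop height = 603 − 290 = 313 px; one third is 104.33 px.
The lower-left point is one-third across and two-thirds down within the crop:
x = 116 + 1 × 153.67 ≈ 270; y = 290 + 2 × 104.33 ≈ 499.

(270, 499)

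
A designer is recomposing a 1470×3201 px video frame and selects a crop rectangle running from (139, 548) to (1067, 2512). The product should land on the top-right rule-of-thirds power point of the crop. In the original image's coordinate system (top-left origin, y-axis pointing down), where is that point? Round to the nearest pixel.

(758, 1203)

Crop width = 1067 − 139 = 928 px; one third is 309.33 px.
Crop height = 2512 − 548 = 1964 px; one third is 654.67 px.
The top-right point is two-thirds across and one-third down within the crop:
x = 139 + 2 × 309.33 ≈ 758; y = 548 + 1 × 654.67 ≈ 1203.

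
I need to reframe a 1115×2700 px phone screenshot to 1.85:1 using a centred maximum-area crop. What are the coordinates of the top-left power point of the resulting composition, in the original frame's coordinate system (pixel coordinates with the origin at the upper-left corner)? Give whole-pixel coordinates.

1115/2700 < 1.85/1, so the 1.85:1 crop keeps the full width 1115 and trims height to 1115 × 1/1.85 = 602.70 px.
Top offset = (2700 − 602.70)/2 = 1048.65 px; left offset = 0.
Top-left is one-third across and one-third down within the crop:
x = 0.00 + 1 × 1115.00/3 ≈ 372; y = 1048.65 + 1 × 602.70/3 ≈ 1250.

(372, 1250)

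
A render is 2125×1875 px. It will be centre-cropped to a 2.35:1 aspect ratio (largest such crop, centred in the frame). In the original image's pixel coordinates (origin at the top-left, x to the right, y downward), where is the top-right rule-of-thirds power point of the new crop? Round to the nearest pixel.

2125/1875 < 2.35/1, so the 2.35:1 crop keeps the full width 2125 and trims height to 2125 × 1/2.35 = 904.26 px.
Top offset = (1875 − 904.26)/2 = 485.37 px; left offset = 0.
Top-right is two-thirds across and one-third down within the crop:
x = 0.00 + 2 × 2125.00/3 ≈ 1417; y = 485.37 + 1 × 904.26/3 ≈ 787.

x = 1417 px, y = 787 px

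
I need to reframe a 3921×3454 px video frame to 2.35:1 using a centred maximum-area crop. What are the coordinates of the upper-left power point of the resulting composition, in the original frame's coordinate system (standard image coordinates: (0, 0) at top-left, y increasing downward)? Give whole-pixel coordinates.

(1307, 1449)

3921/3454 < 2.35/1, so the 2.35:1 crop keeps the full width 3921 and trims height to 3921 × 1/2.35 = 1668.51 px.
Top offset = (3454 − 1668.51)/2 = 892.74 px; left offset = 0.
Upper-left is one-third across and one-third down within the crop:
x = 0.00 + 1 × 3921.00/3 ≈ 1307; y = 892.74 + 1 × 1668.51/3 ≈ 1449.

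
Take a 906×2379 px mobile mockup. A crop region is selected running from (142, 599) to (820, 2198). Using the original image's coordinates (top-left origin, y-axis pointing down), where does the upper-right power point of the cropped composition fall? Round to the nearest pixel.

x = 594 px, y = 1132 px

Crop width = 820 − 142 = 678 px; one third is 226.00 px.
Crop height = 2198 − 599 = 1599 px; one third is 533.00 px.
The upper-right point is two-thirds across and one-third down within the crop:
x = 142 + 2 × 226.00 ≈ 594; y = 599 + 1 × 533.00 ≈ 1132.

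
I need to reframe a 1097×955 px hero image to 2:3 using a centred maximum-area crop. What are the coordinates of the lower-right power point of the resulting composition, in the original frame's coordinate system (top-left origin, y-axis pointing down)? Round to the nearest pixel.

x = 655 px, y = 637 px

1097/955 > 2/3, so the 2:3 crop keeps the full height 955 and trims width to 955 × 2/3 = 636.67 px.
Left offset = (1097 − 636.67)/2 = 230.17 px; top offset = 0.
Lower-right is two-thirds across and two-thirds down within the crop:
x = 230.17 + 2 × 636.67/3 ≈ 655; y = 0.00 + 2 × 955.00/3 ≈ 637.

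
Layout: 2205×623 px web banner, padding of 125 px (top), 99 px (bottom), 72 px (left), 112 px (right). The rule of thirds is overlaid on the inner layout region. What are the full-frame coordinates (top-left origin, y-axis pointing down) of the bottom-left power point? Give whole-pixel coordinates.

Content width = 2205 − 72 − 112 = 2021 px; content height = 623 − 125 − 99 = 399 px.
Bottom-left is one-third across and two-thirds down within the inner layout region.
x = 72 + 1 × 2021/3 = 72 + 673.67 ≈ 746
y = 125 + 2 × 399/3 = 125 + 266.00 ≈ 391

x = 746 px, y = 391 px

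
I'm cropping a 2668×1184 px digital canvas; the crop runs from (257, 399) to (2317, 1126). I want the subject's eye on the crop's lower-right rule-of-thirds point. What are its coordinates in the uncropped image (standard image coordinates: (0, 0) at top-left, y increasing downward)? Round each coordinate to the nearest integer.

Crop width = 2317 − 257 = 2060 px; one third is 686.67 px.
Crop height = 1126 − 399 = 727 px; one third is 242.33 px.
The lower-right point is two-thirds across and two-thirds down within the crop:
x = 257 + 2 × 686.67 ≈ 1630; y = 399 + 2 × 242.33 ≈ 884.

x = 1630 px, y = 884 px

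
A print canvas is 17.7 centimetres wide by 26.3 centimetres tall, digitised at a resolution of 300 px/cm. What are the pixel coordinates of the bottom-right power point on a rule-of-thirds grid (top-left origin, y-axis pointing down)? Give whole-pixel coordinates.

In pixels the canvas is 17.7 × 300 = 5310 wide and 26.3 × 300 = 7890 tall.
The bottom-right point is two-thirds across and two-thirds down:
x = 2 × 5310/3 ≈ 3540; y = 2 × 7890/3 ≈ 5260.

x = 3540 px, y = 5260 px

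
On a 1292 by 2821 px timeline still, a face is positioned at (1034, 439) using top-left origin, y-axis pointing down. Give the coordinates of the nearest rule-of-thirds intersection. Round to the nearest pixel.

Third lines: x ∈ {431, 861}, y ∈ {940, 1881}.
1034 is closer to x = 861; 439 is closer to y = 940.
So the nearest intersection is the upper-right power point.

x = 861 px, y = 940 px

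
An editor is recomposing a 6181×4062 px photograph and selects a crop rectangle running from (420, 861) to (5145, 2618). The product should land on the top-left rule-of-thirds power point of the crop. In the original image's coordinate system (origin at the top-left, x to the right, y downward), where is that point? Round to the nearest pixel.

x = 1995 px, y = 1447 px

Crop width = 5145 − 420 = 4725 px; one third is 1575.00 px.
Crop height = 2618 − 861 = 1757 px; one third is 585.67 px.
The top-left point is one-third across and one-third down within the crop:
x = 420 + 1 × 1575.00 ≈ 1995; y = 861 + 1 × 585.67 ≈ 1447.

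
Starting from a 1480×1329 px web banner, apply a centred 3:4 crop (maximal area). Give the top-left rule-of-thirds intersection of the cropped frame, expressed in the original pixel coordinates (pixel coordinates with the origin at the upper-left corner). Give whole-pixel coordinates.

1480/1329 > 3/4, so the 3:4 crop keeps the full height 1329 and trims width to 1329 × 3/4 = 996.75 px.
Left offset = (1480 − 996.75)/2 = 241.62 px; top offset = 0.
Top-left is one-third across and one-third down within the crop:
x = 241.62 + 1 × 996.75/3 ≈ 574; y = 0.00 + 1 × 1329.00/3 ≈ 443.

x = 574 px, y = 443 px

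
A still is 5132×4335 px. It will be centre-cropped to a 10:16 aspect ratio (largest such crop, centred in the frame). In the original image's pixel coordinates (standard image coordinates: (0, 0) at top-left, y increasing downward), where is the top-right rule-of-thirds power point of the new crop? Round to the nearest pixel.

x = 3018 px, y = 1445 px

5132/4335 > 10/16, so the 10:16 crop keeps the full height 4335 and trims width to 4335 × 10/16 = 2709.38 px.
Left offset = (5132 − 2709.38)/2 = 1211.31 px; top offset = 0.
Top-right is two-thirds across and one-third down within the crop:
x = 1211.31 + 2 × 2709.38/3 ≈ 3018; y = 0.00 + 1 × 4335.00/3 ≈ 1445.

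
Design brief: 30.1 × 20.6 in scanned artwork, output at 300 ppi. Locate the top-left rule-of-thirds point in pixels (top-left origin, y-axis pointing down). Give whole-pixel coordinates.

(3010, 2060)

In pixels the canvas is 30.1 × 300 = 9030 wide and 20.6 × 300 = 6180 tall.
The top-left point is one-third across and one-third down:
x = 1 × 9030/3 ≈ 3010; y = 1 × 6180/3 ≈ 2060.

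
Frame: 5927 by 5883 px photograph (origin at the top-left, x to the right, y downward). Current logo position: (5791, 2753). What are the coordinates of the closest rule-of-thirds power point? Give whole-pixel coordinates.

x = 3951 px, y = 1961 px

Third lines: x ∈ {1976, 3951}, y ∈ {1961, 3922}.
5791 is closer to x = 3951; 2753 is closer to y = 1961.
So the nearest intersection is the upper-right power point.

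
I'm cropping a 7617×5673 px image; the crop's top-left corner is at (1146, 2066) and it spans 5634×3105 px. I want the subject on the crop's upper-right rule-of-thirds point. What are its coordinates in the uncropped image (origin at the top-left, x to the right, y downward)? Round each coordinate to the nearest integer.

One third of the crop width 5634 is 1878.00 px.
One third of the crop height 3105 is 1035.00 px.
The upper-right point is two-thirds across and one-third down within the crop:
x = 1146 + 2 × 1878.00 ≈ 4902; y = 2066 + 1 × 1035.00 ≈ 3101.

x = 4902 px, y = 3101 px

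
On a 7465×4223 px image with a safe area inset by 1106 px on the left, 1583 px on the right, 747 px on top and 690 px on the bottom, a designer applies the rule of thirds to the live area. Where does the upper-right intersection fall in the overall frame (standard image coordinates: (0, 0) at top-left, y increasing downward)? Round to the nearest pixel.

Content width = 7465 − 1106 − 1583 = 4776 px; content height = 4223 − 747 − 690 = 2786 px.
Upper-right is two-thirds across and one-third down within the live area.
x = 1106 + 2 × 4776/3 = 1106 + 3184.00 ≈ 4290
y = 747 + 1 × 2786/3 = 747 + 928.67 ≈ 1676

x = 4290 px, y = 1676 px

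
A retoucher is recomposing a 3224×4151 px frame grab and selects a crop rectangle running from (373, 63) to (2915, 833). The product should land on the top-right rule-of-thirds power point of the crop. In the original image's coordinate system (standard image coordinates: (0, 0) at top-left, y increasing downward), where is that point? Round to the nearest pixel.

(2068, 320)

Crop width = 2915 − 373 = 2542 px; one third is 847.33 px.
Crop height = 833 − 63 = 770 px; one third is 256.67 px.
The top-right point is two-thirds across and one-third down within the crop:
x = 373 + 2 × 847.33 ≈ 2068; y = 63 + 1 × 256.67 ≈ 320.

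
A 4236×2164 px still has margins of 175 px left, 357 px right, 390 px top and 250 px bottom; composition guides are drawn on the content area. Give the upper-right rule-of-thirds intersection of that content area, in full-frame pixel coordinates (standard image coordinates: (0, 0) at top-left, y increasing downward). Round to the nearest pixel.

(2644, 898)

Content width = 4236 − 175 − 357 = 3704 px; content height = 2164 − 390 − 250 = 1524 px.
Upper-right is two-thirds across and one-third down within the content area.
x = 175 + 2 × 3704/3 = 175 + 2469.33 ≈ 2644
y = 390 + 1 × 1524/3 = 390 + 508.00 ≈ 898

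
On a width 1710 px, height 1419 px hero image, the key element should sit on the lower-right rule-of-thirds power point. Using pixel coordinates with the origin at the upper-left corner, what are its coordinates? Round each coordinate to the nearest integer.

(1140, 946)

The lower-right point sits two-thirds of the way across and two-thirds of the way down.
x = 2 × 1710/3 ≈ 1140; y = 2 × 1419/3 ≈ 946.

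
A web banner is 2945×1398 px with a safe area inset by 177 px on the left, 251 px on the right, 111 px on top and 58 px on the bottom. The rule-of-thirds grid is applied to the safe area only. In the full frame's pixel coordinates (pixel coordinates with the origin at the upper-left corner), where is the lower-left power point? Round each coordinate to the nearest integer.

Content width = 2945 − 177 − 251 = 2517 px; content height = 1398 − 111 − 58 = 1229 px.
Lower-left is one-third across and two-thirds down within the safe area.
x = 177 + 1 × 2517/3 = 177 + 839.00 ≈ 1016
y = 111 + 2 × 1229/3 = 111 + 819.33 ≈ 930

x = 1016 px, y = 930 px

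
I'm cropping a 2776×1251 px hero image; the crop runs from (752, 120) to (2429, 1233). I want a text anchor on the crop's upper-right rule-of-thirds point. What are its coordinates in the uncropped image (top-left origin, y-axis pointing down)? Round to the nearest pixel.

x = 1870 px, y = 491 px

Crop width = 2429 − 752 = 1677 px; one third is 559.00 px.
Crop height = 1233 − 120 = 1113 px; one third is 371.00 px.
The upper-right point is two-thirds across and one-third down within the crop:
x = 752 + 2 × 559.00 ≈ 1870; y = 120 + 1 × 371.00 ≈ 491.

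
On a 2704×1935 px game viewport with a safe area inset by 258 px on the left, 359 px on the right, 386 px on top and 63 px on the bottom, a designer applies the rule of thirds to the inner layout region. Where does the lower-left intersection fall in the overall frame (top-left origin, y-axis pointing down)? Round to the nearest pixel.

x = 954 px, y = 1377 px

Content width = 2704 − 258 − 359 = 2087 px; content height = 1935 − 386 − 63 = 1486 px.
Lower-left is one-third across and two-thirds down within the inner layout region.
x = 258 + 1 × 2087/3 = 258 + 695.67 ≈ 954
y = 386 + 2 × 1486/3 = 386 + 990.67 ≈ 1377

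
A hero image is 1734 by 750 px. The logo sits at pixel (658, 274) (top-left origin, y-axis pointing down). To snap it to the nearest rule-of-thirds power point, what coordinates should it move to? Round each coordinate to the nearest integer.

Third lines: x ∈ {578, 1156}, y ∈ {250, 500}.
658 is closer to x = 578; 274 is closer to y = 250.
So the nearest intersection is the upper-left power point.

(578, 250)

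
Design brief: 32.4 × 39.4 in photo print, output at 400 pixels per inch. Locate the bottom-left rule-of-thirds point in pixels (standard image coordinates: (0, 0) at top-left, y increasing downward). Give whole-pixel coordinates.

(4320, 10507)

In pixels the canvas is 32.4 × 400 = 12960 wide and 39.4 × 400 = 15760 tall.
The bottom-left point is one-third across and two-thirds down:
x = 1 × 12960/3 ≈ 4320; y = 2 × 15760/3 ≈ 10507.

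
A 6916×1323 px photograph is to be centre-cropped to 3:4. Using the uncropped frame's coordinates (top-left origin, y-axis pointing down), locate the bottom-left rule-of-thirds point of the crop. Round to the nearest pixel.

6916/1323 > 3/4, so the 3:4 crop keeps the full height 1323 and trims width to 1323 × 3/4 = 992.25 px.
Left offset = (6916 − 992.25)/2 = 2961.88 px; top offset = 0.
Bottom-left is one-third across and two-thirds down within the crop:
x = 2961.88 + 1 × 992.25/3 ≈ 3293; y = 0.00 + 2 × 1323.00/3 ≈ 882.

x = 3293 px, y = 882 px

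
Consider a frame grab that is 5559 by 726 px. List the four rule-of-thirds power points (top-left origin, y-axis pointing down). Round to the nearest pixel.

(1853, 242), (3706, 242), (1853, 484), (3706, 484)

One third of 5559 is 1853; one third of 726 is 242.
Vertical third lines at x = 1853 and x = 3706; horizontal third lines at y = 242 and y = 484.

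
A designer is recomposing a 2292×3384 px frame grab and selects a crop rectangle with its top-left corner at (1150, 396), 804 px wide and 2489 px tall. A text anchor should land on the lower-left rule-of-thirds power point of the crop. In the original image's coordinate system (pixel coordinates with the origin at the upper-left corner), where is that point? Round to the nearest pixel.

x = 1418 px, y = 2055 px

One third of the crop width 804 is 268.00 px.
One third of the crop height 2489 is 829.67 px.
The lower-left point is one-third across and two-thirds down within the crop:
x = 1150 + 1 × 268.00 ≈ 1418; y = 396 + 2 × 829.67 ≈ 2055.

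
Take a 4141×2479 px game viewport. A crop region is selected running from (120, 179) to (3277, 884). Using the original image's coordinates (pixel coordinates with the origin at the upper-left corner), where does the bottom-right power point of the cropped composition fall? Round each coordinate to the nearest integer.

Crop width = 3277 − 120 = 3157 px; one third is 1052.33 px.
Crop height = 884 − 179 = 705 px; one third is 235.00 px.
The bottom-right point is two-thirds across and two-thirds down within the crop:
x = 120 + 2 × 1052.33 ≈ 2225; y = 179 + 2 × 235.00 ≈ 649.

x = 2225 px, y = 649 px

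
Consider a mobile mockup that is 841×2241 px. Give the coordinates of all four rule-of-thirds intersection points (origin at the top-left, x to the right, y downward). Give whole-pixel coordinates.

One third of 841 is 280.33; one third of 2241 is 747.
Vertical third lines at x = 280 and x = 561; horizontal third lines at y = 747 and y = 1494.

(280, 747), (561, 747), (280, 1494), (561, 1494)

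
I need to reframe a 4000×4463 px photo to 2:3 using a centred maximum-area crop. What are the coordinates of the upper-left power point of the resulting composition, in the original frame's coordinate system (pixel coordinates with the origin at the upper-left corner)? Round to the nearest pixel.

4000/4463 > 2/3, so the 2:3 crop keeps the full height 4463 and trims width to 4463 × 2/3 = 2975.33 px.
Left offset = (4000 − 2975.33)/2 = 512.33 px; top offset = 0.
Upper-left is one-third across and one-third down within the crop:
x = 512.33 + 1 × 2975.33/3 ≈ 1504; y = 0.00 + 1 × 4463.00/3 ≈ 1488.

(1504, 1488)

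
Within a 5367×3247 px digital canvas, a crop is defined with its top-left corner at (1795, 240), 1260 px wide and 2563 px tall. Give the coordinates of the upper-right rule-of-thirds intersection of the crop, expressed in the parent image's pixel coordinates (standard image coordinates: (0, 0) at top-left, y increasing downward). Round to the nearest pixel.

One third of the crop width 1260 is 420.00 px.
One third of the crop height 2563 is 854.33 px.
The upper-right point is two-thirds across and one-third down within the crop:
x = 1795 + 2 × 420.00 ≈ 2635; y = 240 + 1 × 854.33 ≈ 1094.

(2635, 1094)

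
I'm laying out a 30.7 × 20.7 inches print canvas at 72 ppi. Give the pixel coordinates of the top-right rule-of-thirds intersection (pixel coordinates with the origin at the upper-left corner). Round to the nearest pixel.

In pixels the canvas is 30.7 × 72 = 2210.4 wide and 20.7 × 72 = 1490.4 tall.
The top-right point is two-thirds across and one-third down:
x = 2 × 2210.4/3 ≈ 1474; y = 1 × 1490.4/3 ≈ 497.

(1474, 497)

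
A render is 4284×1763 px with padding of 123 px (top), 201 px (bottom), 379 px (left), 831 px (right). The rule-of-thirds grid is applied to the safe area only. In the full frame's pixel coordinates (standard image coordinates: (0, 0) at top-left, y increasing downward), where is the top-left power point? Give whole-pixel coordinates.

Content width = 4284 − 379 − 831 = 3074 px; content height = 1763 − 123 − 201 = 1439 px.
Top-left is one-third across and one-third down within the safe area.
x = 379 + 1 × 3074/3 = 379 + 1024.67 ≈ 1404
y = 123 + 1 × 1439/3 = 123 + 479.67 ≈ 603

x = 1404 px, y = 603 px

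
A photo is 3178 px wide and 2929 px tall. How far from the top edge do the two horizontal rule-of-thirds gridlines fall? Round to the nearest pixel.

976 px and 1953 px

2929 / 3 = 976.33, so the horizontal lines sit at one and two thirds of 2929.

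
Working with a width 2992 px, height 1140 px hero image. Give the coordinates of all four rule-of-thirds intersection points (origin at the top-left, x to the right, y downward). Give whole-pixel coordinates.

(997, 380), (1995, 380), (997, 760), (1995, 760)

One third of 2992 is 997.33; one third of 1140 is 380.
Vertical third lines at x = 997 and x = 1995; horizontal third lines at y = 380 and y = 760.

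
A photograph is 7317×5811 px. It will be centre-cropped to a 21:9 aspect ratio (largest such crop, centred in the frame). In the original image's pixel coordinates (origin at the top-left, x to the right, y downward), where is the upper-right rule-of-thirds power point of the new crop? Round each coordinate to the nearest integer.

7317/5811 < 21/9, so the 21:9 crop keeps the full width 7317 and trims height to 7317 × 9/21 = 3135.86 px.
Top offset = (5811 − 3135.86)/2 = 1337.57 px; left offset = 0.
Upper-right is two-thirds across and one-third down within the crop:
x = 0.00 + 2 × 7317.00/3 ≈ 4878; y = 1337.57 + 1 × 3135.86/3 ≈ 2383.

(4878, 2383)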